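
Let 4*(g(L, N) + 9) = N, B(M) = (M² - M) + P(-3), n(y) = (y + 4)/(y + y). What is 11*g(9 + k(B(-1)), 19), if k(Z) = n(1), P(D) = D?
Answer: -187/4 ≈ -46.750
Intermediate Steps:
n(y) = (4 + y)/(2*y) (n(y) = (4 + y)/((2*y)) = (4 + y)*(1/(2*y)) = (4 + y)/(2*y))
B(M) = -3 + M² - M (B(M) = (M² - M) - 3 = -3 + M² - M)
k(Z) = 5/2 (k(Z) = (½)*(4 + 1)/1 = (½)*1*5 = 5/2)
g(L, N) = -9 + N/4
11*g(9 + k(B(-1)), 19) = 11*(-9 + (¼)*19) = 11*(-9 + 19/4) = 11*(-17/4) = -187/4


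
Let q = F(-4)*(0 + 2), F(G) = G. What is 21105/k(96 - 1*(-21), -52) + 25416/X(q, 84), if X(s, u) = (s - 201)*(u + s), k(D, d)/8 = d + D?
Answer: 16100775/412984 ≈ 38.986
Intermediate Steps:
k(D, d) = 8*D + 8*d (k(D, d) = 8*(d + D) = 8*(D + d) = 8*D + 8*d)
q = -8 (q = -4*(0 + 2) = -4*2 = -8)
X(s, u) = (-201 + s)*(s + u)
21105/k(96 - 1*(-21), -52) + 25416/X(q, 84) = 21105/(8*(96 - 1*(-21)) + 8*(-52)) + 25416/((-8)² - 201*(-8) - 201*84 - 8*84) = 21105/(8*(96 + 21) - 416) + 25416/(64 + 1608 - 16884 - 672) = 21105/(8*117 - 416) + 25416/(-15884) = 21105/(936 - 416) + 25416*(-1/15884) = 21105/520 - 6354/3971 = 21105*(1/520) - 6354/3971 = 4221/104 - 6354/3971 = 16100775/412984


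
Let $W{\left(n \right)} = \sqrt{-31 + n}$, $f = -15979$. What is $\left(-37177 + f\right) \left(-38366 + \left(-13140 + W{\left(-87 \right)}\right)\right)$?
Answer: $2737852936 - 53156 i \sqrt{118} \approx 2.7379 \cdot 10^{9} - 5.7742 \cdot 10^{5} i$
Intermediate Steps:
$\left(-37177 + f\right) \left(-38366 + \left(-13140 + W{\left(-87 \right)}\right)\right) = \left(-37177 - 15979\right) \left(-38366 - \left(13140 - \sqrt{-31 - 87}\right)\right) = - 53156 \left(-38366 - \left(13140 - \sqrt{-118}\right)\right) = - 53156 \left(-38366 - \left(13140 - i \sqrt{118}\right)\right) = - 53156 \left(-51506 + i \sqrt{118}\right) = 2737852936 - 53156 i \sqrt{118}$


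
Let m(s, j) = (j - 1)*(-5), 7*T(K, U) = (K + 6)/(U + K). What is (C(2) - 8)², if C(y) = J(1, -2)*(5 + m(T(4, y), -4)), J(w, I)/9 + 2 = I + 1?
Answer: 669124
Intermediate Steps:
J(w, I) = -9 + 9*I (J(w, I) = -18 + 9*(I + 1) = -18 + 9*(1 + I) = -18 + (9 + 9*I) = -9 + 9*I)
T(K, U) = (6 + K)/(7*(K + U)) (T(K, U) = ((K + 6)/(U + K))/7 = ((6 + K)/(K + U))/7 = (6 + K)/(7*(K + U)))
m(s, j) = 5 - 5*j (m(s, j) = (-1 + j)*(-5) = 5 - 5*j)
C(y) = -810 (C(y) = (-9 + 9*(-2))*(5 + (5 - 5*(-4))) = (-9 - 18)*(5 + (5 + 20)) = -27*(5 + 25) = -27*30 = -810)
(C(2) - 8)² = (-810 - 8)² = (-818)² = 669124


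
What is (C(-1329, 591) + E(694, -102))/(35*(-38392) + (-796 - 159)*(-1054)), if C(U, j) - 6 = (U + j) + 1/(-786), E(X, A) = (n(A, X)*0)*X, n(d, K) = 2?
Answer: 575353/264999900 ≈ 0.0021711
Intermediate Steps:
E(X, A) = 0 (E(X, A) = (2*0)*X = 0*X = 0)
C(U, j) = 4715/786 + U + j (C(U, j) = 6 + ((U + j) + 1/(-786)) = 6 + ((U + j) - 1/786) = 6 + (-1/786 + U + j) = 4715/786 + U + j)
(C(-1329, 591) + E(694, -102))/(35*(-38392) + (-796 - 159)*(-1054)) = ((4715/786 - 1329 + 591) + 0)/(35*(-38392) + (-796 - 159)*(-1054)) = (-575353/786 + 0)/(-1343720 - 955*(-1054)) = -575353/(786*(-1343720 + 1006570)) = -575353/786/(-337150) = -575353/786*(-1/337150) = 575353/264999900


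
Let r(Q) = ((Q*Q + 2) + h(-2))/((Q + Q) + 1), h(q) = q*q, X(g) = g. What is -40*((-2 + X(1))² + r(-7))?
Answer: 1680/13 ≈ 129.23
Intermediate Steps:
h(q) = q²
r(Q) = (6 + Q²)/(1 + 2*Q) (r(Q) = ((Q*Q + 2) + (-2)²)/((Q + Q) + 1) = ((Q² + 2) + 4)/(2*Q + 1) = ((2 + Q²) + 4)/(1 + 2*Q) = (6 + Q²)/(1 + 2*Q))
-40*((-2 + X(1))² + r(-7)) = -40*((-2 + 1)² + (6 + (-7)²)/(1 + 2*(-7))) = -40*((-1)² + (6 + 49)/(1 - 14)) = -40*(1 + 55/(-13)) = -40*(1 - 1/13*55) = -40*(1 - 55/13) = -40*(-42/13) = 1680/13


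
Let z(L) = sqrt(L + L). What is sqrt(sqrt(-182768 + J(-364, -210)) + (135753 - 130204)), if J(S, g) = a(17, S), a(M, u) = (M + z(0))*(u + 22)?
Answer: sqrt(5549 + I*sqrt(188582)) ≈ 74.549 + 2.9126*I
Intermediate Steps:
z(L) = sqrt(2)*sqrt(L) (z(L) = sqrt(2*L) = sqrt(2)*sqrt(L))
a(M, u) = M*(22 + u) (a(M, u) = (M + sqrt(2)*sqrt(0))*(u + 22) = (M + sqrt(2)*0)*(22 + u) = (M + 0)*(22 + u) = M*(22 + u))
J(S, g) = 374 + 17*S (J(S, g) = 17*(22 + S) = 374 + 17*S)
sqrt(sqrt(-182768 + J(-364, -210)) + (135753 - 130204)) = sqrt(sqrt(-182768 + (374 + 17*(-364))) + (135753 - 130204)) = sqrt(sqrt(-182768 + (374 - 6188)) + 5549) = sqrt(sqrt(-182768 - 5814) + 5549) = sqrt(sqrt(-188582) + 5549) = sqrt(I*sqrt(188582) + 5549) = sqrt(5549 + I*sqrt(188582))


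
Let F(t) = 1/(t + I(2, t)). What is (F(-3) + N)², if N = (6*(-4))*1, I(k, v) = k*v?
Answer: 47089/81 ≈ 581.35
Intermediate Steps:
N = -24 (N = -24*1 = -24)
F(t) = 1/(3*t) (F(t) = 1/(t + 2*t) = 1/(3*t))
(F(-3) + N)² = ((⅓)/(-3) - 24)² = ((⅓)*(-⅓) - 24)² = (-⅑ - 24)² = (-217/9)² = 47089/81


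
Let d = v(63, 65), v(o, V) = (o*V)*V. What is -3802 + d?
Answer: 262373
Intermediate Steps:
v(o, V) = o*V**2 (v(o, V) = (V*o)*V = o*V**2)
d = 266175 (d = 63*65**2 = 63*4225 = 266175)
-3802 + d = -3802 + 266175 = 262373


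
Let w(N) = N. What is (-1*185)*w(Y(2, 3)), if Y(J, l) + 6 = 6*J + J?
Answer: -1480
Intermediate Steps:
Y(J, l) = -6 + 7*J (Y(J, l) = -6 + (6*J + J) = -6 + 7*J)
(-1*185)*w(Y(2, 3)) = (-1*185)*(-6 + 7*2) = -185*(-6 + 14) = -185*8 = -1480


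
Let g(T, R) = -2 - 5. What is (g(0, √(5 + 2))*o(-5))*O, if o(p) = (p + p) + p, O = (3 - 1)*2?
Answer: 420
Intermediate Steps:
O = 4 (O = 2*2 = 4)
g(T, R) = -7
o(p) = 3*p (o(p) = 2*p + p = 3*p)
(g(0, √(5 + 2))*o(-5))*O = -21*(-5)*4 = -7*(-15)*4 = 105*4 = 420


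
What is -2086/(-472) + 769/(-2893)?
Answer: 2835915/682748 ≈ 4.1537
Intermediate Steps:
-2086/(-472) + 769/(-2893) = -2086*(-1/472) + 769*(-1/2893) = 1043/236 - 769/2893 = 2835915/682748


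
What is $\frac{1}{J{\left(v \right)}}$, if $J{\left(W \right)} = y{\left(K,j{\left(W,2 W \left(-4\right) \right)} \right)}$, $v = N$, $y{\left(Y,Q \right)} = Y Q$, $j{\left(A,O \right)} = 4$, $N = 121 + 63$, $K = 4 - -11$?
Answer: $\frac{1}{60} \approx 0.016667$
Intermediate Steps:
$K = 15$ ($K = 4 + 11 = 15$)
$N = 184$
$y{\left(Y,Q \right)} = Q Y$
$v = 184$
$J{\left(W \right)} = 60$ ($J{\left(W \right)} = 4 \cdot 15 = 60$)
$\frac{1}{J{\left(v \right)}} = \frac{1}{60}$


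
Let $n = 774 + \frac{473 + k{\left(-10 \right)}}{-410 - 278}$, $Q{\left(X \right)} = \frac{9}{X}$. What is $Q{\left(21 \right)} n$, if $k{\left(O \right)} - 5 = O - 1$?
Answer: $\frac{1596135}{4816} \approx 331.42$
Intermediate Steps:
$k{\left(O \right)} = 4 + O$ ($k{\left(O \right)} = 5 + \left(O - 1\right) = 5 + \left(-1 + O\right) = 4 + O$)
$n = \frac{532045}{688}$ ($n = 774 + \frac{473 + \left(4 - 10\right)}{-410 - 278} = 774 + \frac{473 - 6}{-688} = 774 + 467 \left(- \frac{1}{688}\right) = 774 - \frac{467}{688} = \frac{532045}{688} \approx 773.32$)
$Q{\left(21 \right)} n = \frac{9}{21} \cdot \frac{532045}{688} = 9 \cdot \frac{1}{21} \cdot \frac{532045}{688} = \frac{3}{7} \cdot \frac{532045}{688} = \frac{1596135}{4816}$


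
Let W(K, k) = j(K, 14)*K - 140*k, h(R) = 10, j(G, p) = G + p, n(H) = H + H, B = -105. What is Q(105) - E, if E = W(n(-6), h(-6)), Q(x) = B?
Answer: 1319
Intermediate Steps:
n(H) = 2*H
Q(x) = -105
W(K, k) = -140*k + K*(14 + K) (W(K, k) = (K + 14)*K - 140*k = (14 + K)*K - 140*k = K*(14 + K) - 140*k = -140*k + K*(14 + K))
E = -1424 (E = -140*10 + (2*(-6))*(14 + 2*(-6)) = -1400 - 12*(14 - 12) = -1400 - 12*2 = -1400 - 24 = -1424)
Q(105) - E = -105 - 1*(-1424) = -105 + 1424 = 1319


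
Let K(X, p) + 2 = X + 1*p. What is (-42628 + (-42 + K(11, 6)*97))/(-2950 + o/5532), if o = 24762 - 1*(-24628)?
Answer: 22800138/1627001 ≈ 14.014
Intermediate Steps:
o = 49390 (o = 24762 + 24628 = 49390)
K(X, p) = -2 + X + p (K(X, p) = -2 + (X + 1*p) = -2 + (X + p) = -2 + X + p)
(-42628 + (-42 + K(11, 6)*97))/(-2950 + o/5532) = (-42628 + (-42 + (-2 + 11 + 6)*97))/(-2950 + 49390/5532) = (-42628 + (-42 + 15*97))/(-2950 + 49390*(1/5532)) = (-42628 + (-42 + 1455))/(-2950 + 24695/2766) = (-42628 + 1413)/(-8135005/2766) = -41215*(-2766/8135005) = 22800138/1627001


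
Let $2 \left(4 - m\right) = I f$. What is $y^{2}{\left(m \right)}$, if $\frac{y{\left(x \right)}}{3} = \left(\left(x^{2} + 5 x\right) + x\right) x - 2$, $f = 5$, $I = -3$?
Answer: $\frac{3079917009}{64} \approx 4.8124 \cdot 10^{7}$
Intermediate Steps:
$m = \frac{23}{2}$ ($m = 4 - \frac{\left(-3\right) 5}{2} = 4 - - \frac{15}{2} = 4 + \frac{15}{2} = \frac{23}{2} \approx 11.5$)
$y{\left(x \right)} = -6 + 3 x \left(x^{2} + 6 x\right)$ ($y{\left(x \right)} = 3 \left(\left(\left(x^{2} + 5 x\right) + x\right) x - 2\right) = 3 \left(\left(x^{2} + 6 x\right) x - 2\right) = 3 \left(x \left(x^{2} + 6 x\right) - 2\right) = 3 \left(-2 + x \left(x^{2} + 6 x\right)\right) = -6 + 3 x \left(x^{2} + 6 x\right)$)
$y^{2}{\left(m \right)} = \left(-6 + 3 \left(\frac{23}{2}\right)^{3} + 18 \left(\frac{23}{2}\right)^{2}\right)^{2} = \left(-6 + 3 \cdot \frac{12167}{8} + 18 \cdot \frac{529}{4}\right)^{2} = \left(-6 + \frac{36501}{8} + \frac{4761}{2}\right)^{2} = \left(\frac{55497}{8}\right)^{2} = \frac{3079917009}{64}$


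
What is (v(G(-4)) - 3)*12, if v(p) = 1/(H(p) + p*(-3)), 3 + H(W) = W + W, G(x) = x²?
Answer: -696/19 ≈ -36.632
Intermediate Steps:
H(W) = -3 + 2*W (H(W) = -3 + (W + W) = -3 + 2*W)
v(p) = 1/(-3 - p) (v(p) = 1/((-3 + 2*p) + p*(-3)) = 1/((-3 + 2*p) - 3*p) = 1/(-3 - p))
(v(G(-4)) - 3)*12 = (-1/(3 + (-4)²) - 3)*12 = (-1/(3 + 16) - 3)*12 = (-1/19 - 3)*12 = -58/19*12 = -696/19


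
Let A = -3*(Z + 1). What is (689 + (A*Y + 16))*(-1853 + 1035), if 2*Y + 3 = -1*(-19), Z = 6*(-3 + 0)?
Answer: -910434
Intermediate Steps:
Z = -18 (Z = 6*(-3) = -18)
Y = 8 (Y = -3/2 + (-1*(-19))/2 = -3/2 + (½)*19 = -3/2 + 19/2 = 8)
A = 51 (A = -3*(-18 + 1) = -3*(-17) = 51)
(689 + (A*Y + 16))*(-1853 + 1035) = (689 + (51*8 + 16))*(-1853 + 1035) = (689 + (408 + 16))*(-818) = (689 + 424)*(-818) = 1113*(-818) = -910434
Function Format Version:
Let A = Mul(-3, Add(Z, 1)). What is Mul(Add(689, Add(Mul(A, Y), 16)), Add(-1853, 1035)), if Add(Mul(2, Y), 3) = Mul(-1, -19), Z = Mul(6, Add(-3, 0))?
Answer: -910434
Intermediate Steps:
Z = -18 (Z = Mul(6, -3) = -18)
Y = 8 (Y = Add(Rational(-3, 2), Mul(Rational(1, 2), Mul(-1, -19))) = Add(Rational(-3, 2), Mul(Rational(1, 2), 19)) = Add(Rational(-3, 2), Rational(19, 2)) = 8)
A = 51 (A = Mul(-3, Add(-18, 1)) = Mul(-3, -17) = 51)
Mul(Add(689, Add(Mul(A, Y), 16)), Add(-1853, 1035)) = Mul(Add(689, Add(Mul(51, 8), 16)), Add(-1853, 1035)) = Mul(Add(689, Add(408, 16)), -818) = Mul(Add(689, 424), -818) = Mul(1113, -818) = -910434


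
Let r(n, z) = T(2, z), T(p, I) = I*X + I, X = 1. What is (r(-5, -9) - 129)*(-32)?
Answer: 4704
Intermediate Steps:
T(p, I) = 2*I (T(p, I) = I*1 + I = I + I = 2*I)
r(n, z) = 2*z
(r(-5, -9) - 129)*(-32) = (2*(-9) - 129)*(-32) = (-18 - 129)*(-32) = -147*(-32) = 4704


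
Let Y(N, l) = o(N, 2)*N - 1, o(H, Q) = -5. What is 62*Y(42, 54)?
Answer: -13082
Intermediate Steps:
Y(N, l) = -1 - 5*N (Y(N, l) = -5*N - 1 = -1 - 5*N)
62*Y(42, 54) = 62*(-1 - 5*42) = 62*(-1 - 210) = 62*(-211) = -13082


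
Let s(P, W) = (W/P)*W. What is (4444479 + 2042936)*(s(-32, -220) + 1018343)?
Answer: 13193202876315/2 ≈ 6.5966e+12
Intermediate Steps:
s(P, W) = W²/P
(4444479 + 2042936)*(s(-32, -220) + 1018343) = (4444479 + 2042936)*((-220)²/(-32) + 1018343) = 6487415*(-1/32*48400 + 1018343) = 6487415*(-3025/2 + 1018343) = 6487415*(2033661/2) = 13193202876315/2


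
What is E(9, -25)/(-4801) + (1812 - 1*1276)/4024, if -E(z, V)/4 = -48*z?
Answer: -547517/2414903 ≈ -0.22672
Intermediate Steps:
E(z, V) = 192*z (E(z, V) = -(-192)*z = 192*z)
E(9, -25)/(-4801) + (1812 - 1*1276)/4024 = (192*9)/(-4801) + (1812 - 1*1276)/4024 = 1728*(-1/4801) + (1812 - 1276)*(1/4024) = -1728/4801 + 536*(1/4024) = -1728/4801 + 67/503 = -547517/2414903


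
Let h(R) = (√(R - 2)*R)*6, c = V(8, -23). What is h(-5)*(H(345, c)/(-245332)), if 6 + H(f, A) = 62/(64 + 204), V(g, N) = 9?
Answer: -11595*I*√7/16437244 ≈ -0.0018663*I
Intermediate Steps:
c = 9
h(R) = 6*R*√(-2 + R) (h(R) = (√(-2 + R)*R)*6 = (R*√(-2 + R))*6 = 6*R*√(-2 + R))
H(f, A) = -773/134 (H(f, A) = -6 + 62/(64 + 204) = -6 + 62/268 = -6 + 62*(1/268) = -6 + 31/134 = -773/134)
h(-5)*(H(345, c)/(-245332)) = (6*(-5)*√(-2 - 5))*(-773/134/(-245332)) = (6*(-5)*√(-7))*(-773/134*(-1/245332)) = (6*(-5)*(I*√7))*(773/32874488) = -30*I*√7*(773/32874488) = -11595*I*√7/16437244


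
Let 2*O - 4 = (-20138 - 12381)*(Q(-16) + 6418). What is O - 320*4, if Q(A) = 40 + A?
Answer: -104744977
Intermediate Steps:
O = -104743697 (O = 2 + ((-20138 - 12381)*((40 - 16) + 6418))/2 = 2 + (-32519*(24 + 6418))/2 = 2 + (-32519*6442)/2 = 2 + (½)*(-209487398) = 2 - 104743699 = -104743697)
O - 320*4 = -104743697 - 320*4 = -104743697 - 1*1280 = -104743697 - 1280 = -104744977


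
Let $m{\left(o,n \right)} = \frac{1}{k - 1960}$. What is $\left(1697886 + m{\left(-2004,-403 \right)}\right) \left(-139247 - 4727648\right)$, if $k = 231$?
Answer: $- \frac{14287475451517235}{1729} \approx -8.2634 \cdot 10^{12}$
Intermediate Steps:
$m{\left(o,n \right)} = - \frac{1}{1729}$ ($m{\left(o,n \right)} = \frac{1}{231 - 1960} = \frac{1}{-1729} = - \frac{1}{1729}$)
$\left(1697886 + m{\left(-2004,-403 \right)}\right) \left(-139247 - 4727648\right) = \left(1697886 - \frac{1}{1729}\right) \left(-139247 - 4727648\right) = \frac{2935644893}{1729} \left(-4866895\right) = - \frac{14287475451517235}{1729}$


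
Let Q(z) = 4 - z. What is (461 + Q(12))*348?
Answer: 157644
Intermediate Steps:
(461 + Q(12))*348 = (461 + (4 - 1*12))*348 = (461 + (4 - 12))*348 = (461 - 8)*348 = 453*348 = 157644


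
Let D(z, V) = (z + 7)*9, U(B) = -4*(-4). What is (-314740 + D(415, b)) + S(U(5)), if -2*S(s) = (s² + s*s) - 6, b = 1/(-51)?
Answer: -311195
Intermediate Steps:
U(B) = 16 (U(B) = -1*(-16) = 16)
b = -1/51 ≈ -0.019608
D(z, V) = 63 + 9*z (D(z, V) = (7 + z)*9 = 63 + 9*z)
S(s) = 3 - s² (S(s) = -((s² + s*s) - 6)/2 = -((s² + s²) - 6)/2 = -(2*s² - 6)/2 = -(-6 + 2*s²)/2 = 3 - s²)
(-314740 + D(415, b)) + S(U(5)) = (-314740 + (63 + 9*415)) + (3 - 1*16²) = (-314740 + (63 + 3735)) + (3 - 1*256) = (-314740 + 3798) + (3 - 256) = -310942 - 253 = -311195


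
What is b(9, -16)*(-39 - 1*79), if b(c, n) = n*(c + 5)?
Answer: 26432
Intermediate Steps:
b(c, n) = n*(5 + c)
b(9, -16)*(-39 - 1*79) = (-16*(5 + 9))*(-39 - 1*79) = (-16*14)*(-39 - 79) = -224*(-118) = 26432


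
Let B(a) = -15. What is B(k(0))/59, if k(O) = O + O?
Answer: -15/59 ≈ -0.25424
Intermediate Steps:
k(O) = 2*O
B(k(0))/59 = -15/59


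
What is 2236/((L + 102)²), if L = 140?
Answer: 559/14641 ≈ 0.038180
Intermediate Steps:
2236/((L + 102)²) = 2236/((140 + 102)²) = 2236/(242²) = 2236/58564 = 2236*(1/58564) = 559/14641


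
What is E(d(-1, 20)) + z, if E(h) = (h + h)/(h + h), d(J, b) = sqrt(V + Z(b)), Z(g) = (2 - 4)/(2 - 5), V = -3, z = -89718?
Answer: -89717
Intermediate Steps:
Z(g) = 2/3 (Z(g) = -2/(-3) = -2*(-1/3) = 2/3)
d(J, b) = I*sqrt(21)/3 (d(J, b) = sqrt(-3 + 2/3) = sqrt(-7/3) = I*sqrt(21)/3)
E(h) = 1 (E(h) = (2*h)/((2*h)) = (2*h)*(1/(2*h)) = 1)
E(d(-1, 20)) + z = 1 - 89718 = -89717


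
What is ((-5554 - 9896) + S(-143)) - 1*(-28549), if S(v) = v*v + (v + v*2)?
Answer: 33119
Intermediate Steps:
S(v) = v**2 + 3*v (S(v) = v**2 + (v + 2*v) = v**2 + 3*v)
((-5554 - 9896) + S(-143)) - 1*(-28549) = ((-5554 - 9896) - 143*(3 - 143)) - 1*(-28549) = (-15450 - 143*(-140)) + 28549 = (-15450 + 20020) + 28549 = 4570 + 28549 = 33119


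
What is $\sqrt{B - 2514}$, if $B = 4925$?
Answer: $\sqrt{2411} \approx 49.102$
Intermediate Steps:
$\sqrt{B - 2514} = \sqrt{4925 - 2514} = \sqrt{2411}$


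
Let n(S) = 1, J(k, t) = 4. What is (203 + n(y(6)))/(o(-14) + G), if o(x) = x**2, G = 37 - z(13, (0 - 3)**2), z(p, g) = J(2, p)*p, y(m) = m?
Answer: 204/181 ≈ 1.1271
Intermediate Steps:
z(p, g) = 4*p
G = -15 (G = 37 - 4*13 = 37 - 1*52 = 37 - 52 = -15)
(203 + n(y(6)))/(o(-14) + G) = (203 + 1)/((-14)**2 - 15) = 204/(196 - 15) = 204/181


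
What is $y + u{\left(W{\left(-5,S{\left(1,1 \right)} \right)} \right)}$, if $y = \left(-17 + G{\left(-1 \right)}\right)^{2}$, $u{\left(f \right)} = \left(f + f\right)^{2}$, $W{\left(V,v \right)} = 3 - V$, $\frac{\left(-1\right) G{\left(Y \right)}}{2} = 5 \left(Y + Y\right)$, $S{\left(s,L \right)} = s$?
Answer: $265$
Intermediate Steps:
$G{\left(Y \right)} = - 20 Y$ ($G{\left(Y \right)} = - 2 \cdot 5 \left(Y + Y\right) = - 2 \cdot 5 \cdot 2 Y = - 2 \cdot 10 Y = - 20 Y$)
$u{\left(f \right)} = 4 f^{2}$ ($u{\left(f \right)} = \left(2 f\right)^{2} = 4 f^{2}$)
$y = 9$ ($y = \left(-17 - -20\right)^{2} = \left(-17 + 20\right)^{2} = 3^{2} = 9$)
$y + u{\left(W{\left(-5,S{\left(1,1 \right)} \right)} \right)} = 9 + 4 \left(3 - -5\right)^{2} = 9 + 4 \left(3 + 5\right)^{2} = 9 + 4 \cdot 8^{2} = 9 + 4 \cdot 64 = 9 + 256 = 265$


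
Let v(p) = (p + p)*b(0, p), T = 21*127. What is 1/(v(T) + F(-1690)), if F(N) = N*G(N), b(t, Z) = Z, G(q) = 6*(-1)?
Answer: 1/14235918 ≈ 7.0245e-8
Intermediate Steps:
G(q) = -6
F(N) = -6*N (F(N) = N*(-6) = -6*N)
T = 2667
v(p) = 2*p² (v(p) = (p + p)*p = (2*p)*p = 2*p²)
1/(v(T) + F(-1690)) = 1/(2*2667² - 6*(-1690)) = 1/(2*7112889 + 10140) = 1/(14225778 + 10140) = 1/14235918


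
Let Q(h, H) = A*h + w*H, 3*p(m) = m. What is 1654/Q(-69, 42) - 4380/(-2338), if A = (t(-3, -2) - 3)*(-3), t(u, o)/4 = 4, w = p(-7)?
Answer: 7612196/3031217 ≈ 2.5113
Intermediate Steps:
p(m) = m/3
w = -7/3 (w = (1/3)*(-7) = -7/3 ≈ -2.3333)
t(u, o) = 16 (t(u, o) = 4*4 = 16)
A = -39 (A = (16 - 3)*(-3) = 13*(-3) = -39)
Q(h, H) = -39*h - 7*H/3
1654/Q(-69, 42) - 4380/(-2338) = 1654/(-39*(-69) - 7/3*42) - 4380/(-2338) = 1654/(2691 - 98) - 4380*(-1/2338) = 1654/2593 + 2190/1169 = 7612196/3031217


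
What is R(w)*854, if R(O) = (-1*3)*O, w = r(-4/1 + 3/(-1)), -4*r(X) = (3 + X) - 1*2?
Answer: -3843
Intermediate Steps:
r(X) = -¼ - X/4 (r(X) = -((3 + X) - 1*2)/4 = -((3 + X) - 2)/4 = -(1 + X)/4 = -¼ - X/4)
w = 3/2 (w = -¼ - (-4/1 + 3/(-1))/4 = -¼ - (-4*1 + 3*(-1))/4 = -¼ - (-4 - 3)/4 = -¼ - ¼*(-7) = -¼ + 7/4 = 3/2 ≈ 1.5000)
R(O) = -3*O
R(w)*854 = -3*3/2*854 = -9/2*854 = -3843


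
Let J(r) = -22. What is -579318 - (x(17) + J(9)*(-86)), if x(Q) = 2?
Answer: -581212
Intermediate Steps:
-579318 - (x(17) + J(9)*(-86)) = -579318 - (2 - 22*(-86)) = -579318 - (2 + 1892) = -579318 - 1*1894 = -579318 - 1894 = -581212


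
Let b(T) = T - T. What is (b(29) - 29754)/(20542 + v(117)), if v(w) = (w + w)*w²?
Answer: -783/84836 ≈ -0.0092296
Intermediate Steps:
v(w) = 2*w³ (v(w) = (2*w)*w² = 2*w³)
b(T) = 0
(b(29) - 29754)/(20542 + v(117)) = (0 - 29754)/(20542 + 2*117³) = -29754/(20542 + 2*1601613) = -29754/(20542 + 3203226) = -29754/3223768 = -29754*1/3223768 = -783/84836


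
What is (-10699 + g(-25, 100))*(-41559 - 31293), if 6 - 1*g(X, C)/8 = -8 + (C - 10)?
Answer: 823737564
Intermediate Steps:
g(X, C) = 192 - 8*C (g(X, C) = 48 - 8*(-8 + (C - 10)) = 48 - 8*(-8 + (-10 + C)) = 48 - 8*(-18 + C) = 48 + (144 - 8*C) = 192 - 8*C)
(-10699 + g(-25, 100))*(-41559 - 31293) = (-10699 + (192 - 8*100))*(-41559 - 31293) = (-10699 + (192 - 800))*(-72852) = (-10699 - 608)*(-72852) = -11307*(-72852) = 823737564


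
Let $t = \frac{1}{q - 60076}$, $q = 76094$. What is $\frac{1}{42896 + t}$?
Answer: $\frac{16018}{687108129} \approx 2.3312 \cdot 10^{-5}$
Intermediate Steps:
$t = \frac{1}{16018}$ ($t = \frac{1}{76094 - 60076} = \frac{1}{16018} \approx 6.243 \cdot 10^{-5}$)
$\frac{1}{42896 + t} = \frac{1}{42896 + \frac{1}{16018}} = \frac{1}{\frac{687108129}{16018}} = \frac{16018}{687108129}$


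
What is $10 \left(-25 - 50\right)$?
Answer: $-750$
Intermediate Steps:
$10 \left(-25 - 50\right) = 10 \left(-75\right) = -750$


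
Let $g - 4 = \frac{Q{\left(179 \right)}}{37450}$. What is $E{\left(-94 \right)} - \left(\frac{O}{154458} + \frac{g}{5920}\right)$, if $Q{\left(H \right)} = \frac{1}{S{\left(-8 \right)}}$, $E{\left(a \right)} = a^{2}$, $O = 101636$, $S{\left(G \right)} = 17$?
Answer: $\frac{2571734863694519371}{291073629672000} \approx 8835.3$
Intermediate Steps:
$Q{\left(H \right)} = \frac{1}{17}$
$g = \frac{2546601}{636650}$ ($g = 4 + \frac{1}{17 \cdot 37450} = 4 + \frac{1}{17} \cdot \frac{1}{37450} = 4 + \frac{1}{636650} = \frac{2546601}{636650} \approx 4.0$)
$E{\left(-94 \right)} - \left(\frac{O}{154458} + \frac{g}{5920}\right) = \left(-94\right)^{2} - \left(\frac{101636}{154458} + \frac{2546601}{636650 \cdot 5920}\right) = 8836 - \left(101636 \cdot \frac{1}{154458} + \frac{2546601}{636650} \cdot \frac{1}{5920}\right) = 8836 - \left(\frac{50818}{77229} + \frac{2546601}{3768968000}\right) = 8836 - \frac{191728087272629}{291073629672000} = \frac{2571734863694519371}{291073629672000}$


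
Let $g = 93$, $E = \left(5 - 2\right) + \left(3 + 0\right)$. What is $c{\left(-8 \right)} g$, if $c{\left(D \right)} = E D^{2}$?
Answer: $35712$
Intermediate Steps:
$E = 6$ ($E = 3 + 3 = 6$)
$c{\left(D \right)} = 6 D^{2}$
$c{\left(-8 \right)} g = 6 \left(-8\right)^{2} \cdot 93 = 6 \cdot 64 \cdot 93 = 384 \cdot 93 = 35712$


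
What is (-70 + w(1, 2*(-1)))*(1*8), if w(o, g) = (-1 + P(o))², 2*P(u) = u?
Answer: -558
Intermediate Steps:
P(u) = u/2
w(o, g) = (-1 + o/2)²
(-70 + w(1, 2*(-1)))*(1*8) = (-70 + (-2 + 1)²/4)*(1*8) = (-70 + (¼)*(-1)²)*8 = (-70 + (¼)*1)*8 = (-70 + ¼)*8 = -279/4*8 = -558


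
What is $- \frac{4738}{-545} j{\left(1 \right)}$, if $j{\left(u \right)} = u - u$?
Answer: $0$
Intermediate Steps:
$j{\left(u \right)} = 0$
$- \frac{4738}{-545} j{\left(1 \right)} = - \frac{4738}{-545} \cdot 0 = \left(-4738\right) \left(- \frac{1}{545}\right) 0 = \frac{4738}{545} \cdot 0 = 0$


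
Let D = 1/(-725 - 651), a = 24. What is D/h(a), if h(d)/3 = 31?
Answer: -1/127968 ≈ -7.8145e-6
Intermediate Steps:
D = -1/1376 (D = 1/(-1376) = -1/1376 ≈ -0.00072674)
h(d) = 93 (h(d) = 3*31 = 93)
D/h(a) = -1/1376/93 = -1/1376*1/93 = -1/127968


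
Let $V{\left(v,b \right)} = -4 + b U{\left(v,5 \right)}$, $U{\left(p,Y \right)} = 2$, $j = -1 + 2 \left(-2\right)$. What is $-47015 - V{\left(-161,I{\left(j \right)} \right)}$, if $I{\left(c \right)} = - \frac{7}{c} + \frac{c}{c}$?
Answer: $- \frac{235079}{5} \approx -47016.0$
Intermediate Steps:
$j = -5$ ($j = -1 - 4 = -5$)
$I{\left(c \right)} = 1 - \frac{7}{c}$ ($I{\left(c \right)} = - \frac{7}{c} + 1 = 1 - \frac{7}{c}$)
$V{\left(v,b \right)} = -4 + 2 b$ ($V{\left(v,b \right)} = -4 + b 2 = -4 + 2 b$)
$-47015 - V{\left(-161,I{\left(j \right)} \right)} = -47015 - \left(-4 + 2 \frac{-7 - 5}{-5}\right) = -47015 - \left(-4 + 2 \left(\left(- \frac{1}{5}\right) \left(-12\right)\right)\right) = -47015 - \left(-4 + 2 \cdot \frac{12}{5}\right) = -47015 - \left(-4 + \frac{24}{5}\right) = -47015 - \frac{4}{5} = - \frac{235079}{5}$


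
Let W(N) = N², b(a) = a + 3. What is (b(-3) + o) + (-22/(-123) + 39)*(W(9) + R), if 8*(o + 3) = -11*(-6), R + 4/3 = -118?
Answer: -2208991/1476 ≈ -1496.6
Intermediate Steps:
R = -358/3 (R = -4/3 - 118 = -358/3 ≈ -119.33)
b(a) = 3 + a
o = 21/4 (o = -3 + (-11*(-6))/8 = -3 + (⅛)*66 = -3 + 33/4 = 21/4 ≈ 5.2500)
(b(-3) + o) + (-22/(-123) + 39)*(W(9) + R) = ((3 - 3) + 21/4) + (-22/(-123) + 39)*(9² - 358/3) = (0 + 21/4) + (-22*(-1/123) + 39)*(81 - 358/3) = 21/4 + (22/123 + 39)*(-115/3) = 21/4 + (4819/123)*(-115/3) = 21/4 - 554185/369 = -2208991/1476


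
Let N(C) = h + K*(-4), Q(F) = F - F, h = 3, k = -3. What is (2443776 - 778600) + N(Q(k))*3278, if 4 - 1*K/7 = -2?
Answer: 1124306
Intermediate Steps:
K = 42 (K = 28 - 7*(-2) = 28 + 14 = 42)
Q(F) = 0
N(C) = -165 (N(C) = 3 + 42*(-4) = 3 - 168 = -165)
(2443776 - 778600) + N(Q(k))*3278 = (2443776 - 778600) - 165*3278 = 1665176 - 540870 = 1124306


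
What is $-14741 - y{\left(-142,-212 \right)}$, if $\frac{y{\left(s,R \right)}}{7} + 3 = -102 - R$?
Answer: $-15490$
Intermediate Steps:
$y{\left(s,R \right)} = -735 - 7 R$ ($y{\left(s,R \right)} = -21 + 7 \left(-102 - R\right) = -21 - \left(714 + 7 R\right) = -735 - 7 R$)
$-14741 - y{\left(-142,-212 \right)} = -14741 - \left(-735 - -1484\right) = -14741 - \left(-735 + 1484\right) = -14741 - 749 = -15490$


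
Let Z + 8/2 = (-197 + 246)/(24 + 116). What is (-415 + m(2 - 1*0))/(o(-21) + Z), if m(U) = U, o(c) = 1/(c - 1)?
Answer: 90860/813 ≈ 111.76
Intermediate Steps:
Z = -73/20 (Z = -4 + (-197 + 246)/(24 + 116) = -4 + 49/140 = -4 + 49*(1/140) = -4 + 7/20 = -73/20 ≈ -3.6500)
o(c) = 1/(-1 + c)
(-415 + m(2 - 1*0))/(o(-21) + Z) = (-415 + (2 - 1*0))/(1/(-1 - 21) - 73/20) = (-415 + (2 + 0))/(1/(-22) - 73/20) = (-415 + 2)/(-1/22 - 73/20) = -413/(-813/220) = -413*(-220/813) = 90860/813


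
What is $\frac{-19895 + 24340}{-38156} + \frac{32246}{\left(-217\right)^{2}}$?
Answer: $\frac{1021067771}{1796727884} \approx 0.56829$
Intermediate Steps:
$\frac{-19895 + 24340}{-38156} + \frac{32246}{\left(-217\right)^{2}} = 4445 \left(- \frac{1}{38156}\right) + \frac{32246}{47089} = - \frac{4445}{38156} + 32246 \cdot \frac{1}{47089} = - \frac{4445}{38156} + \frac{32246}{47089} = \frac{1021067771}{1796727884}$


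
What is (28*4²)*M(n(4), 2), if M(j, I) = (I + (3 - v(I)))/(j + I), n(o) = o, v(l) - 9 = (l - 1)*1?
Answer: -1120/3 ≈ -373.33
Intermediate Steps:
v(l) = 8 + l (v(l) = 9 + (l - 1)*1 = 9 + (-1 + l)*1 = 9 + (-1 + l) = 8 + l)
M(j, I) = -5/(I + j) (M(j, I) = (I + (3 - (8 + I)))/(j + I) = (I + (3 + (-8 - I)))/(I + j) = (I + (-5 - I))/(I + j) = -5/(I + j))
(28*4²)*M(n(4), 2) = (28*4²)*(-5/(2 + 4)) = (28*16)*(-5/6) = 448*(-5*⅙) = 448*(-⅚) = -1120/3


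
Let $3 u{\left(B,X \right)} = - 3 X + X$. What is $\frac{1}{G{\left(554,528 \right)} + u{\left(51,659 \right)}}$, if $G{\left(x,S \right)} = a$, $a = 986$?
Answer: $\frac{3}{1640} \approx 0.0018293$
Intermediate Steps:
$G{\left(x,S \right)} = 986$
$u{\left(B,X \right)} = - \frac{2 X}{3}$ ($u{\left(B,X \right)} = \frac{- 3 X + X}{3} = \frac{\left(-2\right) X}{3} = - \frac{2 X}{3}$)
$\frac{1}{G{\left(554,528 \right)} + u{\left(51,659 \right)}} = \frac{1}{986 - \frac{1318}{3}} = \frac{1}{\frac{1640}{3}} = \frac{3}{1640}$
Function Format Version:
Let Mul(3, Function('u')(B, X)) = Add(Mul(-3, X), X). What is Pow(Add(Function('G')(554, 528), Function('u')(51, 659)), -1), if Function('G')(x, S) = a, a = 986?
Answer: Rational(3, 1640) ≈ 0.0018293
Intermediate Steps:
Function('G')(x, S) = 986
Function('u')(B, X) = Mul(Rational(-2, 3), X) (Function('u')(B, X) = Mul(Rational(1, 3), Add(Mul(-3, X), X)) = Mul(Rational(1, 3), Mul(-2, X)) = Mul(Rational(-2, 3), X))
Pow(Add(Function('G')(554, 528), Function('u')(51, 659)), -1) = Pow(Add(986, Mul(Rational(-2, 3), 659)), -1) = Pow(Add(986, Rational(-1318, 3)), -1) = Pow(Rational(1640, 3), -1) = Rational(3, 1640)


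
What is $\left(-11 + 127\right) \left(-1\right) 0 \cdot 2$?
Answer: $0$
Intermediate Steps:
$\left(-11 + 127\right) \left(-1\right) 0 \cdot 2 = 116 \cdot 0 \cdot 2 = 116 \cdot 0 = 0$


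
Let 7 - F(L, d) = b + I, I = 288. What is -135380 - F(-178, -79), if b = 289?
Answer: -134810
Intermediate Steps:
F(L, d) = -570 (F(L, d) = 7 - (289 + 288) = 7 - 1*577 = 7 - 577 = -570)
-135380 - F(-178, -79) = -135380 - 1*(-570) = -135380 + 570 = -134810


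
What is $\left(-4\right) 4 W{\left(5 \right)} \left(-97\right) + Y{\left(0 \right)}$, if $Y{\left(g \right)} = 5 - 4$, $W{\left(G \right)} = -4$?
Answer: $-6207$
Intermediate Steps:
$Y{\left(g \right)} = 1$ ($Y{\left(g \right)} = 5 - 4 = 1$)
$\left(-4\right) 4 W{\left(5 \right)} \left(-97\right) + Y{\left(0 \right)} = \left(-4\right) 4 \left(-4\right) \left(-97\right) + 1 = \left(-16\right) \left(-4\right) \left(-97\right) + 1 = 64 \left(-97\right) + 1 = -6208 + 1 = -6207$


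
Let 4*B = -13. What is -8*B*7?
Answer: 182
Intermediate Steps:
B = -13/4 (B = (1/4)*(-13) = -13/4 ≈ -3.2500)
-8*B*7 = -8*(-13/4)*7 = 26*7 = 182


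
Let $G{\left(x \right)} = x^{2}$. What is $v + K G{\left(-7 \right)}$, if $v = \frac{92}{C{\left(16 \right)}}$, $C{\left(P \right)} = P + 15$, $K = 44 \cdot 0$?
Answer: $\frac{92}{31} \approx 2.9677$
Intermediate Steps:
$K = 0$
$C{\left(P \right)} = 15 + P$
$v = \frac{92}{31}$ ($v = \frac{92}{15 + 16} = \frac{92}{31} \approx 2.9677$)
$v + K G{\left(-7 \right)} = \frac{92}{31} + 0 \left(-7\right)^{2} = \frac{92}{31} + 0 \cdot 49 = \frac{92}{31} + 0 = \frac{92}{31}$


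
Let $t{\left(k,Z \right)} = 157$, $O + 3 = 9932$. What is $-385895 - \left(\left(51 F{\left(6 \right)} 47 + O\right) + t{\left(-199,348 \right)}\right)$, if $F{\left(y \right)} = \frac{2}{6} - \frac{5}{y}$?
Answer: $- \frac{789565}{2} \approx -3.9478 \cdot 10^{5}$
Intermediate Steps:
$O = 9929$ ($O = -3 + 9932 = 9929$)
$F{\left(y \right)} = \frac{1}{3} - \frac{5}{y}$ ($F{\left(y \right)} = 2 \cdot \frac{1}{6} - \frac{5}{y} = \frac{1}{3} - \frac{5}{y}$)
$-385895 - \left(\left(51 F{\left(6 \right)} 47 + O\right) + t{\left(-199,348 \right)}\right) = -385895 - \left(\left(51 \frac{-15 + 6}{3 \cdot 6} \cdot 47 + 9929\right) + 157\right) = -385895 - \left(\left(51 \cdot \frac{1}{3} \cdot \frac{1}{6} \left(-9\right) 47 + 9929\right) + 157\right) = -385895 - \left(\left(51 \left(- \frac{1}{2}\right) 47 + 9929\right) + 157\right) = -385895 - \left(\left(\left(- \frac{51}{2}\right) 47 + 9929\right) + 157\right) = -385895 - \left(\left(- \frac{2397}{2} + 9929\right) + 157\right) = -385895 - \left(\frac{17461}{2} + 157\right) = -385895 - \frac{17775}{2} = - \frac{789565}{2}$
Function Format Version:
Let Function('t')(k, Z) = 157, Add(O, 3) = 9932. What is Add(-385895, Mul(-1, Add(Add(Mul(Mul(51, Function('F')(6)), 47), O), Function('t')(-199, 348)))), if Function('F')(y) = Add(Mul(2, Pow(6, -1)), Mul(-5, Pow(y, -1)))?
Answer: Rational(-789565, 2) ≈ -3.9478e+5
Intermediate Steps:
O = 9929 (O = Add(-3, 9932) = 9929)
Function('F')(y) = Add(Rational(1, 3), Mul(-5, Pow(y, -1))) (Function('F')(y) = Add(Mul(2, Rational(1, 6)), Mul(-5, Pow(y, -1))) = Add(Rational(1, 3), Mul(-5, Pow(y, -1))))
Add(-385895, Mul(-1, Add(Add(Mul(Mul(51, Function('F')(6)), 47), O), Function('t')(-199, 348)))) = Add(-385895, Mul(-1, Add(Add(Mul(Mul(51, Mul(Rational(1, 3), Pow(6, -1), Add(-15, 6))), 47), 9929), 157))) = Add(-385895, Mul(-1, Add(Add(Mul(Mul(51, Mul(Rational(1, 3), Rational(1, 6), -9)), 47), 9929), 157))) = Add(-385895, Mul(-1, Add(Add(Mul(Mul(51, Rational(-1, 2)), 47), 9929), 157))) = Add(-385895, Mul(-1, Add(Add(Mul(Rational(-51, 2), 47), 9929), 157))) = Add(-385895, Mul(-1, Add(Add(Rational(-2397, 2), 9929), 157))) = Add(-385895, Mul(-1, Add(Rational(17461, 2), 157))) = Add(-385895, Mul(-1, Rational(17775, 2))) = Add(-385895, Rational(-17775, 2)) = Rational(-789565, 2)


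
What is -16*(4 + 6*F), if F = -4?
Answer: 320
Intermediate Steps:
-16*(4 + 6*F) = -16*(4 + 6*(-4)) = -16*(4 - 24) = -16*(-20) = 320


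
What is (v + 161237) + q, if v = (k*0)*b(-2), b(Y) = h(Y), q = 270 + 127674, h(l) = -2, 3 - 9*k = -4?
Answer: 289181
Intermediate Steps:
k = 7/9 (k = ⅓ - ⅑*(-4) = ⅓ + 4/9 = 7/9 ≈ 0.77778)
q = 127944
b(Y) = -2
v = 0 (v = ((7/9)*0)*(-2) = 0*(-2) = 0)
(v + 161237) + q = (0 + 161237) + 127944 = 161237 + 127944 = 289181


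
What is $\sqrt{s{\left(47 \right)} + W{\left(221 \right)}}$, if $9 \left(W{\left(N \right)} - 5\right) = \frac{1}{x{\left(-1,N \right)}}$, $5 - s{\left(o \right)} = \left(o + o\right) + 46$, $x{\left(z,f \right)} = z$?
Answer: $\frac{i \sqrt{1171}}{3} \approx 11.407 i$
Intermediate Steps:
$s{\left(o \right)} = -41 - 2 o$ ($s{\left(o \right)} = 5 - \left(\left(o + o\right) + 46\right) = 5 - \left(2 o + 46\right) = 5 - \left(46 + 2 o\right) = -41 - 2 o$)
$W{\left(N \right)} = \frac{44}{9}$ ($W{\left(N \right)} = 5 + \frac{1}{9 \left(-1\right)} = 5 + \frac{1}{9} \left(-1\right) = 5 - \frac{1}{9} = \frac{44}{9}$)
$\sqrt{s{\left(47 \right)} + W{\left(221 \right)}} = \sqrt{\left(-41 - 94\right) + \frac{44}{9}} = \sqrt{-135 + \frac{44}{9}} = \sqrt{- \frac{1171}{9}} = \frac{i \sqrt{1171}}{3}$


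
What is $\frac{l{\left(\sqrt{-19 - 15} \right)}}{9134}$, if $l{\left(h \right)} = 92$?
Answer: $\frac{46}{4567} \approx 0.010072$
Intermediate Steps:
$\frac{l{\left(\sqrt{-19 - 15} \right)}}{9134} = \frac{92}{9134} = 92 \cdot \frac{1}{9134} = \frac{46}{4567}$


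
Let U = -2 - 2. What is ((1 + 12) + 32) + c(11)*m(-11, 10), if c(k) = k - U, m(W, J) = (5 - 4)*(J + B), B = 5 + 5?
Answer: 345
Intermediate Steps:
B = 10
m(W, J) = 10 + J (m(W, J) = (5 - 4)*(J + 10) = 1*(10 + J) = 10 + J)
U = -4
c(k) = 4 + k (c(k) = k - 1*(-4) = k + 4 = 4 + k)
((1 + 12) + 32) + c(11)*m(-11, 10) = ((1 + 12) + 32) + (4 + 11)*(10 + 10) = (13 + 32) + 15*20 = 45 + 300 = 345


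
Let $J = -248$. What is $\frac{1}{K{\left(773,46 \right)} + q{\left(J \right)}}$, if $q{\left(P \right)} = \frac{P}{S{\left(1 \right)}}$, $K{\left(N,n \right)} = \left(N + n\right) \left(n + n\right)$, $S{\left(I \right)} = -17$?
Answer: $\frac{17}{1281164} \approx 1.3269 \cdot 10^{-5}$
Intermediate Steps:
$K{\left(N,n \right)} = 2 n \left(N + n\right)$ ($K{\left(N,n \right)} = \left(N + n\right) 2 n = 2 n \left(N + n\right)$)
$q{\left(P \right)} = - \frac{P}{17}$ ($q{\left(P \right)} = \frac{P}{-17} = P \left(- \frac{1}{17}\right) = - \frac{P}{17}$)
$\frac{1}{K{\left(773,46 \right)} + q{\left(J \right)}} = \frac{1}{2 \cdot 46 \left(773 + 46\right) - - \frac{248}{17}} = \frac{1}{2 \cdot 46 \cdot 819 + \frac{248}{17}} = \frac{1}{75348 + \frac{248}{17}} = \frac{1}{\frac{1281164}{17}} = \frac{17}{1281164}$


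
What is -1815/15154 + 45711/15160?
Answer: 332594547/114867320 ≈ 2.8955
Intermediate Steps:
-1815/15154 + 45711/15160 = 332594547/114867320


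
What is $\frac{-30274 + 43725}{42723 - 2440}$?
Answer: $\frac{13451}{40283} \approx 0.33391$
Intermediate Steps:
$\frac{-30274 + 43725}{42723 - 2440} = \frac{13451}{40283}$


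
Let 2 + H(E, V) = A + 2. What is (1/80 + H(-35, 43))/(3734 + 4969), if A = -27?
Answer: -2159/696240 ≈ -0.0031009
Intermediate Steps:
H(E, V) = -27 (H(E, V) = -2 + (-27 + 2) = -2 - 25 = -27)
(1/80 + H(-35, 43))/(3734 + 4969) = (1/80 - 27)/(3734 + 4969) = (1/80 - 27)/8703 = -2159/80*1/8703 = -2159/696240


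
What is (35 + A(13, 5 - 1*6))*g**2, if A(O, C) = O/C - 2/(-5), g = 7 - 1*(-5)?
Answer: 16128/5 ≈ 3225.6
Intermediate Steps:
g = 12 (g = 7 + 5 = 12)
A(O, C) = 2/5 + O/C (A(O, C) = O/C - 2*(-1/5) = O/C + 2/5 = 2/5 + O/C)
(35 + A(13, 5 - 1*6))*g**2 = (35 + (2/5 + 13/(5 - 1*6)))*12**2 = (35 + (2/5 + 13/(5 - 6)))*144 = (35 + (2/5 + 13/(-1)))*144 = (35 + (2/5 + 13*(-1)))*144 = (35 + (2/5 - 13))*144 = (35 - 63/5)*144 = (112/5)*144 = 16128/5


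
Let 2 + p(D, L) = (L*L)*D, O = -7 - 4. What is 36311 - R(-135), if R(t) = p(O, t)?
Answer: 236788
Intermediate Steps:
O = -11
p(D, L) = -2 + D*L² (p(D, L) = -2 + (L*L)*D = -2 + L²*D = -2 + D*L²)
R(t) = -2 - 11*t²
36311 - R(-135) = 36311 - (-2 - 11*(-135)²) = 36311 - (-2 - 11*18225) = 36311 - (-2 - 200475) = 36311 - 1*(-200477) = 36311 + 200477 = 236788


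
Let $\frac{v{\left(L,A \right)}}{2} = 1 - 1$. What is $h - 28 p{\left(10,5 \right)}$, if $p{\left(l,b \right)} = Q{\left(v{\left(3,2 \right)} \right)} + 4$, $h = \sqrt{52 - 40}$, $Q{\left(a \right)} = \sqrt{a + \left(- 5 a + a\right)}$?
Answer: $-112 + 2 \sqrt{3} \approx -108.54$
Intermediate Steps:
$v{\left(L,A \right)} = 0$ ($v{\left(L,A \right)} = 2 \left(1 - 1\right) = 2 \cdot 0 = 0$)
$Q{\left(a \right)} = \sqrt{3} \sqrt{- a}$ ($Q{\left(a \right)} = \sqrt{a - 4 a} = \sqrt{- 3 a} = \sqrt{3} \sqrt{- a}$)
$h = 2 \sqrt{3}$ ($h = \sqrt{12} = 2 \sqrt{3} \approx 3.4641$)
$p{\left(l,b \right)} = 4$ ($p{\left(l,b \right)} = \sqrt{3} \sqrt{\left(-1\right) 0} + 4 = \sqrt{3} \sqrt{0} + 4 = \sqrt{3} \cdot 0 + 4 = 0 + 4 = 4$)
$h - 28 p{\left(10,5 \right)} = 2 \sqrt{3} - 112 = -112 + 2 \sqrt{3}$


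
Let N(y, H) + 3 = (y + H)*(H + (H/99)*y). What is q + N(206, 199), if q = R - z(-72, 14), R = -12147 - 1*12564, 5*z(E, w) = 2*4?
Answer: 12297017/55 ≈ 2.2358e+5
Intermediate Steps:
z(E, w) = 8/5 (z(E, w) = (2*4)/5 = (1/5)*8 = 8/5)
N(y, H) = -3 + (H + y)*(H + H*y/99) (N(y, H) = -3 + (y + H)*(H + (H/99)*y) = -3 + (H + y)*(H + (H*(1/99))*y) = -3 + (H + y)*(H + (H/99)*y) = -3 + (H + y)*(H + H*y/99))
R = -24711 (R = -12147 - 12564 = -24711)
q = -123563/5 (q = -24711 - 1*8/5 = -24711 - 8/5 = -123563/5 ≈ -24713.)
q + N(206, 199) = -123563/5 + (-3 + 199**2 + 199*206 + (1/99)*199*206**2 + (1/99)*206*199**2) = -123563/5 + (-3 + 39601 + 40994 + (1/99)*199*42436 + (1/99)*206*39601) = -123563/5 + (-3 + 39601 + 40994 + 8444764/99 + 8157806/99) = -123563/5 + 2731242/11 = 12297017/55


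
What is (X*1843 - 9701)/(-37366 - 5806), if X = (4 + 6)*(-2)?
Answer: 46561/43172 ≈ 1.0785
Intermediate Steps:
X = -20 (X = 10*(-2) = -20)
(X*1843 - 9701)/(-37366 - 5806) = (-20*1843 - 9701)/(-37366 - 5806) = (-36860 - 9701)/(-43172) = -46561*(-1/43172) = 46561/43172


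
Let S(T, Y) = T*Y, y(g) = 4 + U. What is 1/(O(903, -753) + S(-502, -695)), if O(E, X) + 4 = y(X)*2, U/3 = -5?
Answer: 1/348864 ≈ 2.8664e-6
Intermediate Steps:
U = -15 (U = 3*(-5) = -15)
y(g) = -11 (y(g) = 4 - 15 = -11)
O(E, X) = -26 (O(E, X) = -4 - 11*2 = -4 - 22 = -26)
1/(O(903, -753) + S(-502, -695)) = 1/(-26 - 502*(-695)) = 1/(-26 + 348890) = 1/348864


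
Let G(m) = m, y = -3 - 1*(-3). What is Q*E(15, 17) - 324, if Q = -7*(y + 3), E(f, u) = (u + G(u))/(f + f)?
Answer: -1739/5 ≈ -347.80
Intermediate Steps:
y = 0 (y = -3 + 3 = 0)
E(f, u) = u/f (E(f, u) = (u + u)/(f + f) = (2*u)/((2*f)) = (2*u)*(1/(2*f)) = u/f)
Q = -21 (Q = -7*(0 + 3) = -7*3 = -21)
Q*E(15, 17) - 324 = -357/15 - 324 = -21*17/15 - 324 = -119/5 - 324 = -1739/5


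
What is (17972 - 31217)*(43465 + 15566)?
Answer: -781865595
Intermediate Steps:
(17972 - 31217)*(43465 + 15566) = -13245*59031 = -781865595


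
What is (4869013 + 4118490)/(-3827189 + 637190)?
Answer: -8987503/3189999 ≈ -2.8174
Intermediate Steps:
(4869013 + 4118490)/(-3827189 + 637190) = 8987503/(-3189999) = 8987503*(-1/3189999) = -8987503/3189999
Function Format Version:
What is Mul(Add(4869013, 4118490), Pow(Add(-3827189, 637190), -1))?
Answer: Rational(-8987503, 3189999) ≈ -2.8174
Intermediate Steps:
Mul(Add(4869013, 4118490), Pow(Add(-3827189, 637190), -1)) = Mul(8987503, Pow(-3189999, -1)) = Mul(8987503, Rational(-1, 3189999)) = Rational(-8987503, 3189999)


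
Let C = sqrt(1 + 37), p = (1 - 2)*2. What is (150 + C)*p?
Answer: -300 - 2*sqrt(38) ≈ -312.33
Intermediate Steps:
p = -2 (p = -1*2 = -2)
C = sqrt(38) ≈ 6.1644
(150 + C)*p = (150 + sqrt(38))*(-2) = -300 - 2*sqrt(38)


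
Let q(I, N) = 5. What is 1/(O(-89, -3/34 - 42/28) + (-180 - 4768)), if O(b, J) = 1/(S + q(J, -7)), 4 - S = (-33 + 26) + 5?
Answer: -11/54427 ≈ -0.00020211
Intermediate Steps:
S = 6 (S = 4 - ((-33 + 26) + 5) = 4 - (-7 + 5) = 4 - 1*(-2) = 4 + 2 = 6)
O(b, J) = 1/11 (O(b, J) = 1/(6 + 5) = 1/11)
1/(O(-89, -3/34 - 42/28) + (-180 - 4768)) = 1/(1/11 + (-180 - 4768)) = 1/(1/11 - 4948) = 1/(-54427/11) = -11/54427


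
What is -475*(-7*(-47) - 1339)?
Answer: 479750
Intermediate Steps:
-475*(-7*(-47) - 1339) = -475*(329 - 1339) = -475*(-1010) = 479750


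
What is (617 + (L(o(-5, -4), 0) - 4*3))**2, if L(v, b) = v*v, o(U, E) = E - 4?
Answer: 447561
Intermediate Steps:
o(U, E) = -4 + E
L(v, b) = v**2
(617 + (L(o(-5, -4), 0) - 4*3))**2 = (617 + ((-4 - 4)**2 - 4*3))**2 = (617 + ((-8)**2 - 12))**2 = (617 + (64 - 12))**2 = (617 + 52)**2 = 669**2 = 447561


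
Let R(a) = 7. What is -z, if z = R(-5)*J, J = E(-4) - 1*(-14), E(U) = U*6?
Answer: 70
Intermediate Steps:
E(U) = 6*U
J = -10 (J = 6*(-4) - 1*(-14) = -24 + 14 = -10)
z = -70 (z = 7*(-10) = -70)
-z = -1*(-70) = 70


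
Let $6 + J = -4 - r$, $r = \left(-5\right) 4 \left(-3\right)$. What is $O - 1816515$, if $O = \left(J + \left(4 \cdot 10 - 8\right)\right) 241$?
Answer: $-1825673$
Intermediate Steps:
$r = 60$ ($r = \left(-20\right) \left(-3\right) = 60$)
$J = -70$ ($J = -6 - 64 = -70$)
$O = -9158$ ($O = \left(-70 + \left(4 \cdot 10 - 8\right)\right) 241 = \left(-70 + \left(40 - 8\right)\right) 241 = \left(-70 + 32\right) 241 = \left(-38\right) 241 = -9158$)
$O - 1816515 = -9158 - 1816515 = -1825673$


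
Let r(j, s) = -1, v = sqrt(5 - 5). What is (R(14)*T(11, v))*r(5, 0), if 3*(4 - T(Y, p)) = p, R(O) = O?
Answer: -56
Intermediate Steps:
v = 0 (v = sqrt(0) = 0)
T(Y, p) = 4 - p/3
(R(14)*T(11, v))*r(5, 0) = (14*(4 - 1/3*0))*(-1) = (14*(4 + 0))*(-1) = (14*4)*(-1) = 56*(-1) = -56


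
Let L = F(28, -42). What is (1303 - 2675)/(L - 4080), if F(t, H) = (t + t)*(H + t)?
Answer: 343/1216 ≈ 0.28207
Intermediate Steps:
F(t, H) = 2*t*(H + t) (F(t, H) = (2*t)*(H + t) = 2*t*(H + t))
L = -784 (L = 2*28*(-42 + 28) = 2*28*(-14) = -784)
(1303 - 2675)/(L - 4080) = (1303 - 2675)/(-784 - 4080) = -1372/(-4864) = -1372*(-1/4864) = 343/1216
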